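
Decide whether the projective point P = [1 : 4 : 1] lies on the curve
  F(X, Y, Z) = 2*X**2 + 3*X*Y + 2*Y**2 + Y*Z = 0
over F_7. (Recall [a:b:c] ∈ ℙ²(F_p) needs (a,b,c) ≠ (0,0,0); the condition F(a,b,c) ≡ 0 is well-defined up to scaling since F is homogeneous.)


F(1,4,1) ≡ 1 (mod 7); P is NOT on the curve.

Evaluate F(1, 4, 1) term-by-term (mod 7).
  2*X**2 ↦ 2·1·1·1 = 2
  3*X*Y ↦ 3·1·4·1 = 12
  2*Y**2 ↦ 2·1·16·1 = 32
  Y*Z ↦ 1·1·4·1 = 4
Sum: F(1, 4, 1) = (2) + (12) + (32) + (4) = 50.
Reducing mod 7: 50 ≡ 1 (mod 7).
Since F(a, b, c) ≡ 1 ≠ 0 (mod 7), P does NOT lie on the curve.


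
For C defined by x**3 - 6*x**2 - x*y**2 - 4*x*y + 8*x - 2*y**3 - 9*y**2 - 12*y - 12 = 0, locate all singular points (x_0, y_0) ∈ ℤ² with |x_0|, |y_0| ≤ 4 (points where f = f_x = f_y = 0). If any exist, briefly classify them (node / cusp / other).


Singular points: {(2, -2)}; classification: cusp.

Compute partial derivatives:
  f_x = 3*x**2 - 12*x - y**2 - 4*y + 8.
  f_y = -2*x*y - 4*x - 6*y**2 - 18*y - 12.
Scan x_0 ∈ {−4, ..., 4}. For each x_0, f_y(x_0, y) is a polynomial in y; find its integer roots y ∈ {−4, ..., 4}, then test f_x and f at those candidates.
  x = -4: f_y(-4, y) = -6*y**2 - 10*y + 4; vanishes at y ∈ {-2}. (-4, -2): f_x = 108 ≠ 0.
  x = -3: f_y(-3, y) = -6*y**2 - 12*y; vanishes at y ∈ {-2, 0}. (-3, -2): f_x = 75 ≠ 0; (-3, 0): f_x = 71 ≠ 0.
  x = -2: f_y(-2, y) = -6*y**2 - 14*y - 4; vanishes at y ∈ {-2}. (-2, -2): f_x = 48 ≠ 0.
  x = -1: f_y(-1, y) = -6*y**2 - 16*y - 8; vanishes at y ∈ {-2}. (-1, -2): f_x = 27 ≠ 0.
  x = 0: f_y(0, y) = -6*y**2 - 18*y - 12; vanishes at y ∈ {-2, -1}. (0, -2): f_x = 12 ≠ 0; (0, -1): f_x = 11 ≠ 0.
  x = 1: f_y(1, y) = -6*y**2 - 20*y - 16; vanishes at y ∈ {-2}. (1, -2): f_x = 3 ≠ 0.
  x = 2: f_y(2, y) = -6*y**2 - 22*y - 20; vanishes at y ∈ {-2}. (2, -2): f_x = 0, f = 0 — SINGULAR.
  x = 3: f_y(3, y) = -6*y**2 - 24*y - 24; vanishes at y ∈ {-2}. (3, -2): f_x = 3 ≠ 0.
  x = 4: f_y(4, y) = -6*y**2 - 26*y - 28; vanishes at y ∈ {-2}. (4, -2): f_x = 12 ≠ 0.
Only singular point on the grid: (2, -2).
Classify: substitute x = 2 + u, y = -2 + v and expand: f = u**3 - u*v**2 - 2*v**3 + v**2.
No constant or linear terms (consistent with a singular point). Quadratic part: v**2. Cubic part: u**3 - u*v**2 - 2*v**3.
The quadratic part v**2 is a perfect square, so there is a single (double) tangent line v = 0, i.e. y = -2. Restricting the cubic part to that line (v = 0) leaves u**3 ≠ 0, so f is not divisible by v and the branch is v² ≈ -u**3 to lowest order — this is a cusp.
Classification: cusp.


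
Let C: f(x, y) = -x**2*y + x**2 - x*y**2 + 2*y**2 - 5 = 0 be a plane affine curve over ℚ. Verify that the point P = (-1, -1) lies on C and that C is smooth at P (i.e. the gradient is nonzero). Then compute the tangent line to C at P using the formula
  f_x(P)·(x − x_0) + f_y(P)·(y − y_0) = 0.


Tangent line at P: -5*x - 7*y - 12 = 0.

Step 1: f(-1, -1) = 0, so P lies on C.
Step 2: partial derivatives
  f_x(x, y) = -2*x*y + 2*x - y**2, f_y(x, y) = -x**2 - 2*x*y + 4*y.
  f_x(P) = -5, f_y(P) = -7 (gradient nonzero, so P is smooth).
Step 3: tangent line at P: -5·(x − -1) + -7·(y − -1) = 0.
Expanding: -5*x - 7*y - 12 = 0.


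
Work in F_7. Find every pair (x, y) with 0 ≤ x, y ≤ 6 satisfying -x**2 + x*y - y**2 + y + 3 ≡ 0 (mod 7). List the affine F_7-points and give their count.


Affine F_7-points: {(4, 2), (4, 3), (5, 2), (5, 4), (6, 3), (6, 4)}; count = 6.

For each of the 49 pairs (x, y) ∈ F_7², evaluate f(x, y) mod 7. Record the zeros.
  x = 0: [0↦3, 1↦3, 2↦1, 3↦4, 4↦5, 5↦4, 6↦1]  zeros at y ∈ ∅
  x = 1: [0↦2, 1↦3, 2↦2, 3↦6, 4↦1, 5↦1, 6↦6]  zeros at y ∈ ∅
  x = 2: [0↦6, 1↦1, 2↦1, 3↦6, 4↦2, 5↦3, 6↦2]  zeros at y ∈ ∅
  x = 3: [0↦1, 1↦4, 2↦5, 3↦4, 4↦1, 5↦3, 6↦3]  zeros at y ∈ ∅
  x = 4: [0↦1, 1↦5, 2↦0, 3↦0, 4↦5, 5↦1, 6↦2]  zeros at y ∈ {2, 3}
  x = 5: [0↦6, 1↦4, 2↦0, 3↦1, 4↦0, 5↦4, 6↦6]  zeros at y ∈ {2, 4}
  x = 6: [0↦2, 1↦1, 2↦5, 3↦0, 4↦0, 5↦5, 6↦1]  zeros at y ∈ {3, 4}
Collecting zeros: affine points = {(4, 2), (4, 3), (5, 2), (5, 4), (6, 3), (6, 4)}.
Total count |C(F_7)_aff| = 6.


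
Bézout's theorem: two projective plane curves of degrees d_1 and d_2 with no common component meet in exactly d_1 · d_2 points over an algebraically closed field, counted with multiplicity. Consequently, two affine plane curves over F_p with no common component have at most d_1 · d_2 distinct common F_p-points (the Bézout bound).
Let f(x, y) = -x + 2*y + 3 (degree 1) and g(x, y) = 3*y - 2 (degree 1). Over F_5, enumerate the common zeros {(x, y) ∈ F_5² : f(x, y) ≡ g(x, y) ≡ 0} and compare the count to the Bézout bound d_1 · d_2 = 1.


Common zeros: {(1, 4)}; count = 1; Bézout bound = 1.

deg(f) = 1, deg(g) = 1, so Bézout bound = 1.
Scan x ∈ F_5. For each x, list the y ∈ F_5 with f(x, y) ≡ 0 and those with g(x, y) ≡ 0 (mod 5); the common zeros in that column are the intersection.
  x = 0: f ≡ 0 at y ∈ {1}; g ≡ 0 at y ∈ {4}; common: ∅.
  x = 1: f ≡ 0 at y ∈ {4}; g ≡ 0 at y ∈ {4}; common: {4}.
  x = 2: f ≡ 0 at y ∈ {2}; g ≡ 0 at y ∈ {4}; common: ∅.
  x = 3: f ≡ 0 at y ∈ {0}; g ≡ 0 at y ∈ {4}; common: ∅.
  x = 4: f ≡ 0 at y ∈ {3}; g ≡ 0 at y ∈ {4}; common: ∅.
Collecting: common zeros = {(1, 4)}, so the count is 1.
Comparison with the Bézout bound: 1 ≤ 1 = deg(f)·deg(g), as expected for curves with no common component (the bound is attained).


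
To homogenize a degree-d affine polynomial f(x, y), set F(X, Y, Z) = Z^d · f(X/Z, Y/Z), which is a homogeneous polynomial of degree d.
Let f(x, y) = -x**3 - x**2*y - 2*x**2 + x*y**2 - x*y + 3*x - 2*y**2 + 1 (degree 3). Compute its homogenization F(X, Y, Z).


F(X, Y, Z) = -X**3 - X**2*Y - 2*X**2*Z + X*Y**2 - X*Y*Z + 3*X*Z**2 - 2*Y**2*Z + Z**3

deg(f) = 3.
Substitute x = X/Z, y = Y/Z into f, then multiply by Z^3.
  monomial -1·x^3·y^0 ↦ -1·X^3·Y^0·Z^0.
  monomial -1·x^2·y^1 ↦ -1·X^2·Y^1·Z^0.
  monomial -2·x^2·y^0 ↦ -2·X^2·Y^0·Z^1.
  monomial 1·x^1·y^2 ↦ 1·X^1·Y^2·Z^0.
  monomial -1·x^1·y^1 ↦ -1·X^1·Y^1·Z^1.
  monomial 3·x^1·y^0 ↦ 3·X^1·Y^0·Z^2.
  monomial -2·x^0·y^2 ↦ -2·X^0·Y^2·Z^1.
  monomial 1·x^0·y^0 ↦ 1·X^0·Y^0·Z^3.
Collecting: F(X, Y, Z) = -X**3 - X**2*Y - 2*X**2*Z + X*Y**2 - X*Y*Z + 3*X*Z**2 - 2*Y**2*Z + Z**3.


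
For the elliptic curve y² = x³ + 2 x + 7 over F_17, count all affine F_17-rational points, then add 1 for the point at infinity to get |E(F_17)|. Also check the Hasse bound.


Affine points = {(2, 6), (2, 11), (8, 5), (8, 12), (11, 0), (12, 5), (12, 12), (14, 5), (14, 12), (16, 2), (16, 15)}; affine count = 11; |E(F_17)| = 12.

Discriminant check: Δ ∝ 4a³ + 27b² = 4·2³ + 27·7² = 4·8 + 27·49 ≡ 12 (mod 17). Nonzero ⇒ E is nonsingular.
For each x ∈ F_17, compute rhs = x³ + 2·x + 7 mod 17, then count y ∈ F_17 with y² ≡ rhs.
  x = 0: rhs = 7, matching y values: none (0 points).
  x = 1: rhs = 10, matching y values: none (0 points).
  x = 2: rhs = 2, matching y values: 6, 11 (2 points).
  x = 3: rhs = 6, matching y values: none (0 points).
  x = 4: rhs = 11, matching y values: none (0 points).
  x = 5: rhs = 6, matching y values: none (0 points).
  x = 6: rhs = 14, matching y values: none (0 points).
  x = 7: rhs = 7, matching y values: none (0 points).
  x = 8: rhs = 8, matching y values: 5, 12 (2 points).
  x = 9: rhs = 6, matching y values: none (0 points).
  x = 10: rhs = 7, matching y values: none (0 points).
  x = 11: rhs = 0, matching y values: 0 (1 points).
  x = 12: rhs = 8, matching y values: 5, 12 (2 points).
  x = 13: rhs = 3, matching y values: none (0 points).
  x = 14: rhs = 8, matching y values: 5, 12 (2 points).
  x = 15: rhs = 12, matching y values: none (0 points).
  x = 16: rhs = 4, matching y values: 2, 15 (2 points).
Total affine count: 11.
Full point count |E(F_17)| = 11 + 1 = 12.
Hasse bound: |12 − (17+1)| = |-6| = 6 ≤ 2√17 ≈ 8.2462 ✓.


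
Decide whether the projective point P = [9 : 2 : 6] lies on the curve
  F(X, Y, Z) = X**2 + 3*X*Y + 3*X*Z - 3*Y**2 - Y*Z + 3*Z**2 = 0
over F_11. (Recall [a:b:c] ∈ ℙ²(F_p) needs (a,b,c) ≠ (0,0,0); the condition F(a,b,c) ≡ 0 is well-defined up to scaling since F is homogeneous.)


F(9,2,6) ≡ 7 (mod 11); P is NOT on the curve.

Evaluate F(9, 2, 6) term-by-term (mod 11).
  X**2 ↦ 1·81·1·1 = 81
  3*X*Y ↦ 3·9·2·1 = 54
  3*X*Z ↦ 3·9·1·6 = 162
  -3*Y**2 ↦ -3·1·4·1 = -12
  -Y*Z ↦ -1·1·2·6 = -12
  3*Z**2 ↦ 3·1·1·36 = 108
Sum: F(9, 2, 6) = (81) + (54) + (162) + (-12) + (-12) + (108) = 381.
Reducing mod 11: 381 ≡ 7 (mod 11).
Since F(a, b, c) ≡ 7 ≠ 0 (mod 11), P does NOT lie on the curve.


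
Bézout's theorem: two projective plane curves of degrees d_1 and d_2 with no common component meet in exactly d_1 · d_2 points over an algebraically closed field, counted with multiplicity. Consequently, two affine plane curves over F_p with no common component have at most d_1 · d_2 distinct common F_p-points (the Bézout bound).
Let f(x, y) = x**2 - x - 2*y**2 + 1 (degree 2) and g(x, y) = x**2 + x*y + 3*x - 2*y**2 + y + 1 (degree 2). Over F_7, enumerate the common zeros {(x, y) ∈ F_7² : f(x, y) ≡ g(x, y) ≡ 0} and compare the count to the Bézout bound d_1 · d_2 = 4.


Common zeros: {(1, 5)}; count = 1; Bézout bound = 4.

deg(f) = 2, deg(g) = 2, so Bézout bound = 4.
Scan x ∈ F_7. For each x, list the y ∈ F_7 with f(x, y) ≡ 0 and those with g(x, y) ≡ 0 (mod 7); the common zeros in that column are the intersection.
  x = 0: f ≡ 0 at y ∈ {2, 5}; g ≡ 0 at y ∈ {1, 3}; common: ∅.
  x = 1: f ≡ 0 at y ∈ {2, 5}; g ≡ 0 at y ∈ {3, 5}; common: {5}.
  x = 2: f ≡ 0 at y ∈ ∅; g ≡ 0 at y ∈ ∅; common: ∅.
  x = 3: f ≡ 0 at y ∈ {0}; g ≡ 0 at y ∈ {1}; common: ∅.
  x = 4: f ≡ 0 at y ∈ ∅; g ≡ 0 at y ∈ ∅; common: ∅.
  x = 5: f ≡ 0 at y ∈ {0}; g ≡ 0 at y ∈ {5}; common: ∅.
  x = 6: f ≡ 0 at y ∈ ∅; g ≡ 0 at y ∈ ∅; common: ∅.
Collecting: common zeros = {(1, 5)}, so the count is 1.
Comparison with the Bézout bound: 1 ≤ 4 = deg(f)·deg(g), as expected for curves with no common component (the affine F_7-count falls short of the bound because intersections may lie at infinity, over extension fields, or carry multiplicity).


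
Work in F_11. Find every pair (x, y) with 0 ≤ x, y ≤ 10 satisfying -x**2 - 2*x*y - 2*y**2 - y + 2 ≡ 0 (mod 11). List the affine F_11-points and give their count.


Affine F_11-points: {(2, 5), (2, 9), (3, 6), (3, 7), (5, 4), (5, 7), (7, 3), (7, 6), (9, 3), (9, 4), (10, 1), (10, 5)}; count = 12.

For each of the 121 pairs (x, y) ∈ F_11², evaluate f(x, y) mod 11. Record the zeros.
  x = 0: [0↦2, 1↦10, 2↦3, 3↦3, 4↦10, 5↦2, 6↦1, 7↦7, 8↦9, 9↦7, 10↦1]  zeros at y ∈ ∅
  x = 1: [0↦1, 1↦7, 2↦9, 3↦7, 4↦1, 5↦2, 6↦10, 7↦3, 8↦3, 9↦10, 10↦2]  zeros at y ∈ ∅
  x = 2: [0↦9, 1↦2, 2↦2, 3↦9, 4↦1, 5↦0, 6↦6, 7↦8, 8↦6, 9↦0, 10↦1]  zeros at y ∈ {5, 9}
  x = 3: [0↦4, 1↦6, 2↦4, 3↦9, 4↦10, 5↦7, 6↦0, 7↦0, 8↦7, 9↦10, 10↦9]  zeros at y ∈ {6, 7}
  x = 4: [0↦8, 1↦8, 2↦4, 3↦7, 4↦6, 5↦1, 6↦3, 7↦1, 8↦6, 9↦7, 10↦4]  zeros at y ∈ ∅
  x = 5: [0↦10, 1↦8, 2↦2, 3↦3, 4↦0, 5↦4, 6↦4, 7↦0, 8↦3, 9↦2, 10↦8]  zeros at y ∈ {4, 7}
  x = 6: [0↦10, 1↦6, 2↦9, 3↦8, 4↦3, 5↦5, 6↦3, 7↦8, 8↦9, 9↦6, 10↦10]  zeros at y ∈ ∅
  x = 7: [0↦8, 1↦2, 2↦3, 3↦0, 4↦4, 5↦4, 6↦0, 7↦3, 8↦2, 9↦8, 10↦10]  zeros at y ∈ {3, 6}
  x = 8: [0↦4, 1↦7, 2↦6, 3↦1, 4↦3, 5↦1, 6↦6, 7↦7, 8↦4, 9↦8, 10↦8]  zeros at y ∈ ∅
  x = 9: [0↦9, 1↦10, 2↦7, 3↦0, 4↦0, 5↦7, 6↦10, 7↦9, 8↦4, 9↦6, 10↦4]  zeros at y ∈ {3, 4}
  x = 10: [0↦1, 1↦0, 2↦6, 3↦8, 4↦6, 5↦0, 6↦1, 7↦9, 8↦2, 9↦2, 10↦9]  zeros at y ∈ {1, 5}
Collecting zeros: affine points = {(2, 5), (2, 9), (3, 6), (3, 7), (5, 4), (5, 7), (7, 3), (7, 6), (9, 3), (9, 4), (10, 1), (10, 5)}.
Total count |C(F_11)_aff| = 12.


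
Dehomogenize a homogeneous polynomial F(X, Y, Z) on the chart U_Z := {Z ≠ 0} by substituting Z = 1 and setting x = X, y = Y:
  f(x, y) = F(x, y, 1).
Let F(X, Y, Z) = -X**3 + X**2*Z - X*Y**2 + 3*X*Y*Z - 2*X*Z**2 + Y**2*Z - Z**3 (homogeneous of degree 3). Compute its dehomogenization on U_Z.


f(x, y) = -x**3 + x**2 - x*y**2 + 3*x*y - 2*x + y**2 - 1

On U_Z we set Z = 1. Each monomial c·X^i·Y^j·Z^k in F becomes c·x^i·y^j·1^k = c·x^i·y^j.
Substituting Z = 1: F(X, Y, 1) = -x**3 + x**2 - x*y**2 + 3*x*y - 2*x + y**2 - 1.
Note: deg(f) ≤ deg(F) = 3; strict inequality happens when F is divisible by Z (lost terms).


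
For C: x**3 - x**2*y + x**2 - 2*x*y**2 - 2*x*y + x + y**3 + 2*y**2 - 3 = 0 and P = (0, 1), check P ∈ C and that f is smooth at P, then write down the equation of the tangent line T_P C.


Tangent line at P: -3*x + 7*y - 7 = 0.

Step 1: f(0, 1) = 0, so P lies on C.
Step 2: partial derivatives
  f_x(x, y) = 3*x**2 - 2*x*y + 2*x - 2*y**2 - 2*y + 1, f_y(x, y) = -x**2 - 4*x*y - 2*x + 3*y**2 + 4*y.
  f_x(P) = -3, f_y(P) = 7 (gradient nonzero, so P is smooth).
Step 3: tangent line at P: -3·(x − 0) + 7·(y − 1) = 0.
Expanding: -3*x + 7*y - 7 = 0.


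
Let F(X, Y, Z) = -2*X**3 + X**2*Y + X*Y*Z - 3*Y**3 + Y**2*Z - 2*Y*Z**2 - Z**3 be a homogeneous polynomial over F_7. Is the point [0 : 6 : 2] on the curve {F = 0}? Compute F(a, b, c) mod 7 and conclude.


F(0,6,2) ≡ 5 (mod 7); P is NOT on the curve.

Evaluate F(0, 6, 2) term-by-term (mod 7).
  -2*X**3 ↦ -2·0·1·1 = 0
  X**2*Y ↦ 1·0·6·1 = 0
  X*Y*Z ↦ 1·0·6·2 = 0
  -3*Y**3 ↦ -3·1·216·1 = -648
  Y**2*Z ↦ 1·1·36·2 = 72
  -2*Y*Z**2 ↦ -2·1·6·4 = -48
  -Z**3 ↦ -1·1·1·8 = -8
Sum: F(0, 6, 2) = (0) + (0) + (0) + (-648) + (72) + (-48) + (-8) = -632.
Reducing mod 7: -632 ≡ 5 (mod 7).
Since F(a, b, c) ≡ 5 ≠ 0 (mod 7), P does NOT lie on the curve.


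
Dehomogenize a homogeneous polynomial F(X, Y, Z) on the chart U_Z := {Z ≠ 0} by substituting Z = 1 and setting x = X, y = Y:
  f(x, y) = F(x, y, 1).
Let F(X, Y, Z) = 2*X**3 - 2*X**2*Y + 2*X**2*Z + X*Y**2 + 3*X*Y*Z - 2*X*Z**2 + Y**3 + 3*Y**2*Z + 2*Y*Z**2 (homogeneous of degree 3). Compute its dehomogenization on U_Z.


f(x, y) = 2*x**3 - 2*x**2*y + 2*x**2 + x*y**2 + 3*x*y - 2*x + y**3 + 3*y**2 + 2*y

On U_Z we set Z = 1. Each monomial c·X^i·Y^j·Z^k in F becomes c·x^i·y^j·1^k = c·x^i·y^j.
Substituting Z = 1: F(X, Y, 1) = 2*x**3 - 2*x**2*y + 2*x**2 + x*y**2 + 3*x*y - 2*x + y**3 + 3*y**2 + 2*y.
Note: deg(f) ≤ deg(F) = 3; strict inequality happens when F is divisible by Z (lost terms).


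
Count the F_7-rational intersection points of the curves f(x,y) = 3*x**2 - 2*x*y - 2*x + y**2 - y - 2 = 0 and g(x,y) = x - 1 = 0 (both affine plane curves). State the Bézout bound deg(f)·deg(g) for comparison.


Common zeros: ∅; count = 0; Bézout bound = 2.

deg(f) = 2, deg(g) = 1, so Bézout bound = 2.
Scan x ∈ F_7. For each x, list the y ∈ F_7 with f(x, y) ≡ 0 and those with g(x, y) ≡ 0 (mod 7); the common zeros in that column are the intersection.
  x = 0: f ≡ 0 at y ∈ {2, 6}; g ≡ 0 at y ∈ ∅; common: ∅.
  x = 1: f ≡ 0 at y ∈ ∅; g ≡ 0 at y ∈ {0, 1, 2, 3, 4, 5, 6}; common: ∅.
  x = 2: f ≡ 0 at y ∈ {2, 3}; g ≡ 0 at y ∈ ∅; common: ∅.
  x = 3: f ≡ 0 at y ∈ {3, 4}; g ≡ 0 at y ∈ ∅; common: ∅.
  x = 4: f ≡ 0 at y ∈ ∅; g ≡ 0 at y ∈ ∅; common: ∅.
  x = 5: f ≡ 0 at y ∈ {0, 4}; g ≡ 0 at y ∈ ∅; common: ∅.
  x = 6: f ≡ 0 at y ∈ ∅; g ≡ 0 at y ∈ ∅; common: ∅.
Collecting: common zeros = ∅, so the count is 0.
Comparison with the Bézout bound: 0 ≤ 2 = deg(f)·deg(g), as expected for curves with no common component (the affine F_7-count falls short of the bound because intersections may lie at infinity, over extension fields, or carry multiplicity).


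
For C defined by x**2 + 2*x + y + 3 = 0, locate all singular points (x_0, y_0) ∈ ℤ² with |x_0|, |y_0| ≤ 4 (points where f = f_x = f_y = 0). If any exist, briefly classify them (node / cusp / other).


No singular points in the scanned grid; C is smooth there.

Compute partial derivatives:
  f_x = 2*x + 2.
  f_y = 1.
f_y = 1 is a nonzero constant, so f_y never vanishes: no point (x, y) can satisfy f = f_x = f_y = 0. In particular no (x, y) ∈ {−4, ..., 4}² is singular; the curve is smooth.


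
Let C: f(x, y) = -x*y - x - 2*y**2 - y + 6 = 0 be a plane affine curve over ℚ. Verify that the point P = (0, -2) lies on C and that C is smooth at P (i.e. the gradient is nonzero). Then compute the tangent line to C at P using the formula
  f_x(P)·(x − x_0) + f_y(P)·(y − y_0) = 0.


Tangent line at P: x + 7*y + 14 = 0.

Step 1: f(0, -2) = 0, so P lies on C.
Step 2: partial derivatives
  f_x(x, y) = -y - 1, f_y(x, y) = -x - 4*y - 1.
  f_x(P) = 1, f_y(P) = 7 (gradient nonzero, so P is smooth).
Step 3: tangent line at P: 1·(x − 0) + 7·(y − -2) = 0.
Expanding: x + 7*y + 14 = 0.


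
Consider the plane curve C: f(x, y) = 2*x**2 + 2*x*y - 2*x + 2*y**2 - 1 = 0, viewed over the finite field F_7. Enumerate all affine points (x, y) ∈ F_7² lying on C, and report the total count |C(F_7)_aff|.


Affine F_7-points: {(0, 2), (0, 5), (3, 5), (3, 6), (6, 2), (6, 6)}; count = 6.

For each of the 49 pairs (x, y) ∈ F_7², evaluate f(x, y) mod 7. Record the zeros.
  x = 0: [0↦6, 1↦1, 2↦0, 3↦3, 4↦3, 5↦0, 6↦1]  zeros at y ∈ {2, 5}
  x = 1: [0↦6, 1↦3, 2↦4, 3↦2, 4↦4, 5↦3, 6↦6]  zeros at y ∈ ∅
  x = 2: [0↦3, 1↦2, 2↦5, 3↦5, 4↦2, 5↦3, 6↦1]  zeros at y ∈ ∅
  x = 3: [0↦4, 1↦5, 2↦3, 3↦5, 4↦4, 5↦0, 6↦0]  zeros at y ∈ {5, 6}
  x = 4: [0↦2, 1↦5, 2↦5, 3↦2, 4↦3, 5↦1, 6↦3]  zeros at y ∈ ∅
  x = 5: [0↦4, 1↦2, 2↦4, 3↦3, 4↦6, 5↦6, 6↦3]  zeros at y ∈ ∅
  x = 6: [0↦3, 1↦3, 2↦0, 3↦1, 4↦6, 5↦1, 6↦0]  zeros at y ∈ {2, 6}
Collecting zeros: affine points = {(0, 2), (0, 5), (3, 5), (3, 6), (6, 2), (6, 6)}.
Total count |C(F_7)_aff| = 6.


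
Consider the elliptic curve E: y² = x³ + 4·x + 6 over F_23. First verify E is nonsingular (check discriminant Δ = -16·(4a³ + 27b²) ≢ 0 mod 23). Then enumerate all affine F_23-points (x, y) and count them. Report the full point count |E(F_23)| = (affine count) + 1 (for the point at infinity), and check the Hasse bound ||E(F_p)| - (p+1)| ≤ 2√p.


Affine points = {(0, 11), (0, 12), (5, 6), (5, 17), (6, 4), (6, 19), (7, 3), (7, 20), (9, 9), (9, 14), (11, 1), (11, 22), (13, 1), (13, 22), (14, 0), (16, 7), (16, 16), (19, 8), (19, 15), (20, 6), (20, 17), (21, 6), (21, 17), (22, 1), (22, 22)}; affine count = 25; |E(F_23)| = 26.

Discriminant check: Δ ∝ 4a³ + 27b² = 4·4³ + 27·6² = 4·64 + 27·36 ≡ 9 (mod 23). Nonzero ⇒ E is nonsingular.
For each x ∈ F_23, compute rhs = x³ + 4·x + 6 mod 23, then count y ∈ F_23 with y² ≡ rhs.
  x = 0: rhs = 6, matching y values: 11, 12 (2 points).
  x = 1: rhs = 11, matching y values: none (0 points).
  x = 2: rhs = 22, matching y values: none (0 points).
  x = 3: rhs = 22, matching y values: none (0 points).
  x = 4: rhs = 17, matching y values: none (0 points).
  x = 5: rhs = 13, matching y values: 6, 17 (2 points).
  x = 6: rhs = 16, matching y values: 4, 19 (2 points).
  x = 7: rhs = 9, matching y values: 3, 20 (2 points).
  x = 8: rhs = 21, matching y values: none (0 points).
  x = 9: rhs = 12, matching y values: 9, 14 (2 points).
  x = 10: rhs = 11, matching y values: none (0 points).
  x = 11: rhs = 1, matching y values: 1, 22 (2 points).
  x = 12: rhs = 11, matching y values: none (0 points).
  x = 13: rhs = 1, matching y values: 1, 22 (2 points).
  x = 14: rhs = 0, matching y values: 0 (1 points).
  x = 15: rhs = 14, matching y values: none (0 points).
  x = 16: rhs = 3, matching y values: 7, 16 (2 points).
  x = 17: rhs = 19, matching y values: none (0 points).
  x = 18: rhs = 22, matching y values: none (0 points).
  x = 19: rhs = 18, matching y values: 8, 15 (2 points).
  x = 20: rhs = 13, matching y values: 6, 17 (2 points).
  x = 21: rhs = 13, matching y values: 6, 17 (2 points).
  x = 22: rhs = 1, matching y values: 1, 22 (2 points).
Total affine count: 25.
Full point count |E(F_23)| = 25 + 1 = 26.
Hasse bound: |26 − (23+1)| = |2| = 2 ≤ 2√23 ≈ 9.5917 ✓.


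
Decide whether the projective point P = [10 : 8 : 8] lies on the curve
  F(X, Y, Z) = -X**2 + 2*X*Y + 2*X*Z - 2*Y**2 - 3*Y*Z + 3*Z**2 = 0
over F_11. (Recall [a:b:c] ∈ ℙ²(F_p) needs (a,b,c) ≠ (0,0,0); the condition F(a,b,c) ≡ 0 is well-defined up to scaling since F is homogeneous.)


F(10,8,8) ≡ 4 (mod 11); P is NOT on the curve.

Evaluate F(10, 8, 8) term-by-term (mod 11).
  -X**2 ↦ -1·100·1·1 = -100
  2*X*Y ↦ 2·10·8·1 = 160
  2*X*Z ↦ 2·10·1·8 = 160
  -2*Y**2 ↦ -2·1·64·1 = -128
  -3*Y*Z ↦ -3·1·8·8 = -192
  3*Z**2 ↦ 3·1·1·64 = 192
Sum: F(10, 8, 8) = (-100) + (160) + (160) + (-128) + (-192) + (192) = 92.
Reducing mod 11: 92 ≡ 4 (mod 11).
Since F(a, b, c) ≡ 4 ≠ 0 (mod 11), P does NOT lie on the curve.


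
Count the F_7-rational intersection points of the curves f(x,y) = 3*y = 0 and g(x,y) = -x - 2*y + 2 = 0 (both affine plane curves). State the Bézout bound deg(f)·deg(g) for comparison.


Common zeros: {(2, 0)}; count = 1; Bézout bound = 1.

deg(f) = 1, deg(g) = 1, so Bézout bound = 1.
Scan x ∈ F_7. For each x, list the y ∈ F_7 with f(x, y) ≡ 0 and those with g(x, y) ≡ 0 (mod 7); the common zeros in that column are the intersection.
  x = 0: f ≡ 0 at y ∈ {0}; g ≡ 0 at y ∈ {1}; common: ∅.
  x = 1: f ≡ 0 at y ∈ {0}; g ≡ 0 at y ∈ {4}; common: ∅.
  x = 2: f ≡ 0 at y ∈ {0}; g ≡ 0 at y ∈ {0}; common: {0}.
  x = 3: f ≡ 0 at y ∈ {0}; g ≡ 0 at y ∈ {3}; common: ∅.
  x = 4: f ≡ 0 at y ∈ {0}; g ≡ 0 at y ∈ {6}; common: ∅.
  x = 5: f ≡ 0 at y ∈ {0}; g ≡ 0 at y ∈ {2}; common: ∅.
  x = 6: f ≡ 0 at y ∈ {0}; g ≡ 0 at y ∈ {5}; common: ∅.
Collecting: common zeros = {(2, 0)}, so the count is 1.
Comparison with the Bézout bound: 1 ≤ 1 = deg(f)·deg(g), as expected for curves with no common component (the bound is attained).


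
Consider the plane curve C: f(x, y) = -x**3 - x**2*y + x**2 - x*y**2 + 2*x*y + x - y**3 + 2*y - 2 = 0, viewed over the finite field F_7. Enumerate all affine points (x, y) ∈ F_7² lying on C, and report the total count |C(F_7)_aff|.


Affine F_7-points: {(1, 1), (1, 2), (1, 3), (2, 6), (3, 4), (4, 5), (6, 2)}; count = 7.

For each of the 49 pairs (x, y) ∈ F_7², evaluate f(x, y) mod 7. Record the zeros.
  x = 0: [0↦5, 1↦6, 2↦1, 3↦5, 4↦5, 5↦2, 6↦4]  zeros at y ∈ ∅
  x = 1: [0↦6, 1↦0, 2↦0, 3↦0, 4↦1, 5↦4, 6↦3]  zeros at y ∈ {1, 2, 3}
  x = 2: [0↦3, 1↦2, 2↦5, 3↦6, 4↦6, 5↦6, 6↦0]  zeros at y ∈ {6}
  x = 3: [0↦4, 1↦6, 2↦3, 3↦3, 4↦0, 5↦2, 6↦3]  zeros at y ∈ {4}
  x = 4: [0↦3, 1↦6, 2↦2, 3↦6, 4↦5, 5↦0, 6↦6]  zeros at y ∈ {5}
  x = 5: [0↦1, 1↦3, 2↦3, 3↦2, 4↦1, 5↦1, 6↦3]  zeros at y ∈ ∅
  x = 6: [0↦6, 1↦5, 2↦0, 3↦6, 4↦3, 5↦6, 6↦2]  zeros at y ∈ {2}
Collecting zeros: affine points = {(1, 1), (1, 2), (1, 3), (2, 6), (3, 4), (4, 5), (6, 2)}.
Total count |C(F_7)_aff| = 7.


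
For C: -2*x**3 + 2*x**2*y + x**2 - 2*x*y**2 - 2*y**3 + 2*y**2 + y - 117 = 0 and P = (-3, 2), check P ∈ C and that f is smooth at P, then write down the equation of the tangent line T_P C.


Tangent line at P: -92*x + 27*y - 330 = 0.

Step 1: f(-3, 2) = 0, so P lies on C.
Step 2: partial derivatives
  f_x(x, y) = -6*x**2 + 4*x*y + 2*x - 2*y**2, f_y(x, y) = 2*x**2 - 4*x*y - 6*y**2 + 4*y + 1.
  f_x(P) = -92, f_y(P) = 27 (gradient nonzero, so P is smooth).
Step 3: tangent line at P: -92·(x − -3) + 27·(y − 2) = 0.
Expanding: -92*x + 27*y - 330 = 0.


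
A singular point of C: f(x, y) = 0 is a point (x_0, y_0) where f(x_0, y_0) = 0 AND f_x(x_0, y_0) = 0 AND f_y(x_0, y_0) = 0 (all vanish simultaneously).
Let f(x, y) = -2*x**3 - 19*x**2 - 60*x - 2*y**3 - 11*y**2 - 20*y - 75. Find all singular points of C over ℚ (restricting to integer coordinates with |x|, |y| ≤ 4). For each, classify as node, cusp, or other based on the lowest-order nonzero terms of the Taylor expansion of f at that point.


Singular points: {(-3, -2)}; classification: node.

Compute partial derivatives:
  f_x = -6*x**2 - 38*x - 60.
  f_y = -6*y**2 - 22*y - 20.
Scan x_0 ∈ {−4, ..., 4}. For each x_0, f_y(x_0, y) is a polynomial in y; find its integer roots y ∈ {−4, ..., 4}, then test f_x and f at those candidates.
  x = -4: f_y(-4, y) = -6*y**2 - 22*y - 20; vanishes at y ∈ {-2}. (-4, -2): f_x = -4 ≠ 0.
  x = -3: f_y(-3, y) = -6*y**2 - 22*y - 20; vanishes at y ∈ {-2}. (-3, -2): f_x = 0, f = 0 — SINGULAR.
  x = -2: f_y(-2, y) = -6*y**2 - 22*y - 20; vanishes at y ∈ {-2}. (-2, -2): f_x = -8 ≠ 0.
  x = -1: f_y(-1, y) = -6*y**2 - 22*y - 20; vanishes at y ∈ {-2}. (-1, -2): f_x = -28 ≠ 0.
  x = 0: f_y(0, y) = -6*y**2 - 22*y - 20; vanishes at y ∈ {-2}. (0, -2): f_x = -60 ≠ 0.
  x = 1: f_y(1, y) = -6*y**2 - 22*y - 20; vanishes at y ∈ {-2}. (1, -2): f_x = -104 ≠ 0.
  x = 2: f_y(2, y) = -6*y**2 - 22*y - 20; vanishes at y ∈ {-2}. (2, -2): f_x = -160 ≠ 0.
  x = 3: f_y(3, y) = -6*y**2 - 22*y - 20; vanishes at y ∈ {-2}. (3, -2): f_x = -228 ≠ 0.
  x = 4: f_y(4, y) = -6*y**2 - 22*y - 20; vanishes at y ∈ {-2}. (4, -2): f_x = -308 ≠ 0.
Only singular point on the grid: (-3, -2).
Classify: substitute x = -3 + u, y = -2 + v and expand: f = -2*u**3 - u**2 - 2*v**3 + v**2.
No constant or linear terms (consistent with a singular point). Quadratic part: -u**2 + v**2. Cubic part: -2*u**3 - 2*v**3.
The quadratic part v**2 - u**2 = (v − u)(v + u) splits into two distinct linear factors, so there are two distinct tangent lines y − -2 = ±(x − -3) — this is a node (ordinary double point).
Classification: node.


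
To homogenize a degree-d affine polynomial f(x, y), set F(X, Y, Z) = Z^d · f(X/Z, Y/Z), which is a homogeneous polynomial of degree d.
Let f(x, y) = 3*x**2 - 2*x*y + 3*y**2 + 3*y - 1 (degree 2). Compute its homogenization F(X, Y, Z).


F(X, Y, Z) = 3*X**2 - 2*X*Y + 3*Y**2 + 3*Y*Z - Z**2

deg(f) = 2.
Substitute x = X/Z, y = Y/Z into f, then multiply by Z^2.
  monomial 3·x^2·y^0 ↦ 3·X^2·Y^0·Z^0.
  monomial -2·x^1·y^1 ↦ -2·X^1·Y^1·Z^0.
  monomial 3·x^0·y^2 ↦ 3·X^0·Y^2·Z^0.
  monomial 3·x^0·y^1 ↦ 3·X^0·Y^1·Z^1.
  monomial -1·x^0·y^0 ↦ -1·X^0·Y^0·Z^2.
Collecting: F(X, Y, Z) = 3*X**2 - 2*X*Y + 3*Y**2 + 3*Y*Z - Z**2.


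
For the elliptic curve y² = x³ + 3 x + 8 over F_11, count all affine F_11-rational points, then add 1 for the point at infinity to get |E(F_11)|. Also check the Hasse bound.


Affine points = {(1, 1), (1, 10), (2, 0), (3, 0), (5, 4), (5, 7), (6, 0), (7, 3), (7, 8), (8, 4), (8, 7), (9, 4), (9, 7), (10, 2), (10, 9)}; affine count = 15; |E(F_11)| = 16.

Discriminant check: Δ ∝ 4a³ + 27b² = 4·3³ + 27·8² = 4·27 + 27·64 ≡ 10 (mod 11). Nonzero ⇒ E is nonsingular.
For each x ∈ F_11, compute rhs = x³ + 3·x + 8 mod 11, then count y ∈ F_11 with y² ≡ rhs.
  x = 0: rhs = 8, matching y values: none (0 points).
  x = 1: rhs = 1, matching y values: 1, 10 (2 points).
  x = 2: rhs = 0, matching y values: 0 (1 points).
  x = 3: rhs = 0, matching y values: 0 (1 points).
  x = 4: rhs = 7, matching y values: none (0 points).
  x = 5: rhs = 5, matching y values: 4, 7 (2 points).
  x = 6: rhs = 0, matching y values: 0 (1 points).
  x = 7: rhs = 9, matching y values: 3, 8 (2 points).
  x = 8: rhs = 5, matching y values: 4, 7 (2 points).
  x = 9: rhs = 5, matching y values: 4, 7 (2 points).
  x = 10: rhs = 4, matching y values: 2, 9 (2 points).
Total affine count: 15.
Full point count |E(F_11)| = 15 + 1 = 16.
Hasse bound: |16 − (11+1)| = |4| = 4 ≤ 2√11 ≈ 6.6332 ✓.


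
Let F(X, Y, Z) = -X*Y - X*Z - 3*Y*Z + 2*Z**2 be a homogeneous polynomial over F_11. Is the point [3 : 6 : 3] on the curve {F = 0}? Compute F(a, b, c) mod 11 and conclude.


F(3,6,3) ≡ 3 (mod 11); P is NOT on the curve.

Evaluate F(3, 6, 3) term-by-term (mod 11).
  -X*Y ↦ -1·3·6·1 = -18
  -X*Z ↦ -1·3·1·3 = -9
  -3*Y*Z ↦ -3·1·6·3 = -54
  2*Z**2 ↦ 2·1·1·9 = 18
Sum: F(3, 6, 3) = (-18) + (-9) + (-54) + (18) = -63.
Reducing mod 11: -63 ≡ 3 (mod 11).
Since F(a, b, c) ≡ 3 ≠ 0 (mod 11), P does NOT lie on the curve.


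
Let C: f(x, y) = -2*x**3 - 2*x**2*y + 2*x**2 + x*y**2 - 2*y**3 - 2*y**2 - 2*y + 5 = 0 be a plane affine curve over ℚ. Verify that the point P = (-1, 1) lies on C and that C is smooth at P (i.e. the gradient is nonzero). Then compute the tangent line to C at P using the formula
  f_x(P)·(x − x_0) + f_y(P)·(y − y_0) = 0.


Tangent line at P: -5*x - 16*y + 11 = 0.

Step 1: f(-1, 1) = 0, so P lies on C.
Step 2: partial derivatives
  f_x(x, y) = -6*x**2 - 4*x*y + 4*x + y**2, f_y(x, y) = -2*x**2 + 2*x*y - 6*y**2 - 4*y - 2.
  f_x(P) = -5, f_y(P) = -16 (gradient nonzero, so P is smooth).
Step 3: tangent line at P: -5·(x − -1) + -16·(y − 1) = 0.
Expanding: -5*x - 16*y + 11 = 0.


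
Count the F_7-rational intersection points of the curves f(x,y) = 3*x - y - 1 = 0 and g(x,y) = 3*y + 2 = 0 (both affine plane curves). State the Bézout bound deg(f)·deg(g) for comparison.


Common zeros: {(4, 4)}; count = 1; Bézout bound = 1.

deg(f) = 1, deg(g) = 1, so Bézout bound = 1.
Scan x ∈ F_7. For each x, list the y ∈ F_7 with f(x, y) ≡ 0 and those with g(x, y) ≡ 0 (mod 7); the common zeros in that column are the intersection.
  x = 0: f ≡ 0 at y ∈ {6}; g ≡ 0 at y ∈ {4}; common: ∅.
  x = 1: f ≡ 0 at y ∈ {2}; g ≡ 0 at y ∈ {4}; common: ∅.
  x = 2: f ≡ 0 at y ∈ {5}; g ≡ 0 at y ∈ {4}; common: ∅.
  x = 3: f ≡ 0 at y ∈ {1}; g ≡ 0 at y ∈ {4}; common: ∅.
  x = 4: f ≡ 0 at y ∈ {4}; g ≡ 0 at y ∈ {4}; common: {4}.
  x = 5: f ≡ 0 at y ∈ {0}; g ≡ 0 at y ∈ {4}; common: ∅.
  x = 6: f ≡ 0 at y ∈ {3}; g ≡ 0 at y ∈ {4}; common: ∅.
Collecting: common zeros = {(4, 4)}, so the count is 1.
Comparison with the Bézout bound: 1 ≤ 1 = deg(f)·deg(g), as expected for curves with no common component (the bound is attained).


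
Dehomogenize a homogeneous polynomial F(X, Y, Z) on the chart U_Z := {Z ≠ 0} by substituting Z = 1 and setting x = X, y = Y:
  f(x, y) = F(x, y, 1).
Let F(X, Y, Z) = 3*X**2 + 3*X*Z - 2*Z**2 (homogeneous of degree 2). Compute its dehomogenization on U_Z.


f(x, y) = 3*x**2 + 3*x - 2

On U_Z we set Z = 1. Each monomial c·X^i·Y^j·Z^k in F becomes c·x^i·y^j·1^k = c·x^i·y^j.
Substituting Z = 1: F(X, Y, 1) = 3*x**2 + 3*x - 2.
Note: deg(f) ≤ deg(F) = 2; strict inequality happens when F is divisible by Z (lost terms).


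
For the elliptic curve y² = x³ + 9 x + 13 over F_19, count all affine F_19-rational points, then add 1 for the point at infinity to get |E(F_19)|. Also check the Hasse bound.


Affine points = {(1, 2), (1, 17), (2, 1), (2, 18), (6, 6), (6, 13), (7, 1), (7, 18), (9, 5), (9, 14), (10, 1), (10, 18), (12, 5), (12, 14), (13, 3), (13, 16), (16, 4), (16, 15), (17, 5), (17, 14)}; affine count = 20; |E(F_19)| = 21.

Discriminant check: Δ ∝ 4a³ + 27b² = 4·9³ + 27·13² = 4·729 + 27·169 ≡ 12 (mod 19). Nonzero ⇒ E is nonsingular.
For each x ∈ F_19, compute rhs = x³ + 9·x + 13 mod 19, then count y ∈ F_19 with y² ≡ rhs.
  x = 0: rhs = 13, matching y values: none (0 points).
  x = 1: rhs = 4, matching y values: 2, 17 (2 points).
  x = 2: rhs = 1, matching y values: 1, 18 (2 points).
  x = 3: rhs = 10, matching y values: none (0 points).
  x = 4: rhs = 18, matching y values: none (0 points).
  x = 5: rhs = 12, matching y values: none (0 points).
  x = 6: rhs = 17, matching y values: 6, 13 (2 points).
  x = 7: rhs = 1, matching y values: 1, 18 (2 points).
  x = 8: rhs = 8, matching y values: none (0 points).
  x = 9: rhs = 6, matching y values: 5, 14 (2 points).
  x = 10: rhs = 1, matching y values: 1, 18 (2 points).
  x = 11: rhs = 18, matching y values: none (0 points).
  x = 12: rhs = 6, matching y values: 5, 14 (2 points).
  x = 13: rhs = 9, matching y values: 3, 16 (2 points).
  x = 14: rhs = 14, matching y values: none (0 points).
  x = 15: rhs = 8, matching y values: none (0 points).
  x = 16: rhs = 16, matching y values: 4, 15 (2 points).
  x = 17: rhs = 6, matching y values: 5, 14 (2 points).
  x = 18: rhs = 3, matching y values: none (0 points).
Total affine count: 20.
Full point count |E(F_19)| = 20 + 1 = 21.
Hasse bound: |21 − (19+1)| = |1| = 1 ≤ 2√19 ≈ 8.7178 ✓.


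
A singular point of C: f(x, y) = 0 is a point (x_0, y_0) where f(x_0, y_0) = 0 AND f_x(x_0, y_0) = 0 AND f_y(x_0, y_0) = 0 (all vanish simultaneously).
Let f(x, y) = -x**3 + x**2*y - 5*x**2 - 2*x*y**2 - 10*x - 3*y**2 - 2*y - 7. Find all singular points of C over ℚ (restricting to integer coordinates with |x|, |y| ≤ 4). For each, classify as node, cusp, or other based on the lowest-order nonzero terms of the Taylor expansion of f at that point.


Singular points: {(-2, -1)}; classification: cusp.

Compute partial derivatives:
  f_x = -3*x**2 + 2*x*y - 10*x - 2*y**2 - 10.
  f_y = x**2 - 4*x*y - 6*y - 2.
Scan x_0 ∈ {−4, ..., 4}. For each x_0, f_y(x_0, y) is a polynomial in y; find its integer roots y ∈ {−4, ..., 4}, then test f_x and f at those candidates.
  x = -4: f_y(-4, y) = 10*y + 14; no integer root y with |y| ≤ 4.
  x = -3: f_y(-3, y) = 6*y + 7; no integer root y with |y| ≤ 4.
  x = -2: f_y(-2, y) = 2*y + 2; vanishes at y ∈ {-1}. (-2, -1): f_x = 0, f = 0 — SINGULAR.
  x = -1: f_y(-1, y) = -2*y - 1; no integer root y with |y| ≤ 4.
  x = 0: f_y(0, y) = -6*y - 2; no integer root y with |y| ≤ 4.
  x = 1: f_y(1, y) = -10*y - 1; no integer root y with |y| ≤ 4.
  x = 2: f_y(2, y) = 2 - 14*y; no integer root y with |y| ≤ 4.
  x = 3: f_y(3, y) = 7 - 18*y; no integer root y with |y| ≤ 4.
  x = 4: f_y(4, y) = 14 - 22*y; no integer root y with |y| ≤ 4.
Only singular point on the grid: (-2, -1).
Classify: substitute x = -2 + u, y = -1 + v and expand: f = -u**3 + u**2*v - 2*u*v**2 + v**2.
No constant or linear terms (consistent with a singular point). Quadratic part: v**2. Cubic part: -u**3 + u**2*v - 2*u*v**2.
The quadratic part v**2 is a perfect square, so there is a single (double) tangent line v = 0, i.e. y = -1. Restricting the cubic part to that line (v = 0) leaves -u**3 ≠ 0, so f is not divisible by v and the branch is v² ≈ u**3 to lowest order — this is a cusp.
Classification: cusp.


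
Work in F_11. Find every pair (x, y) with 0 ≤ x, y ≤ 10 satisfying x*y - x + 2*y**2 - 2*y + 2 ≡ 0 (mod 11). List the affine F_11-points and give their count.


Affine F_11-points: {(1, 8), (1, 9), (2, 0), (3, 6), (3, 10), (4, 3), (4, 7), (5, 2), (6, 4), (6, 5)}; count = 10.

For each of the 121 pairs (x, y) ∈ F_11², evaluate f(x, y) mod 11. Record the zeros.
  x = 0: [0↦2, 1↦2, 2↦6, 3↦3, 4↦4, 5↦9, 6↦7, 7↦9, 8↦4, 9↦3, 10↦6]  zeros at y ∈ ∅
  x = 1: [0↦1, 1↦2, 2↦7, 3↦5, 4↦7, 5↦2, 6↦1, 7↦4, 8↦0, 9↦0, 10↦4]  zeros at y ∈ {8, 9}
  x = 2: [0↦0, 1↦2, 2↦8, 3↦7, 4↦10, 5↦6, 6↦6, 7↦10, 8↦7, 9↦8, 10↦2]  zeros at y ∈ {0}
  x = 3: [0↦10, 1↦2, 2↦9, 3↦9, 4↦2, 5↦10, 6↦0, 7↦5, 8↦3, 9↦5, 10↦0]  zeros at y ∈ {6, 10}
  x = 4: [0↦9, 1↦2, 2↦10, 3↦0, 4↦5, 5↦3, 6↦5, 7↦0, 8↦10, 9↦2, 10↦9]  zeros at y ∈ {3, 7}
  x = 5: [0↦8, 1↦2, 2↦0, 3↦2, 4↦8, 5↦7, 6↦10, 7↦6, 8↦6, 9↦10, 10↦7]  zeros at y ∈ {2}
  x = 6: [0↦7, 1↦2, 2↦1, 3↦4, 4↦0, 5↦0, 6↦4, 7↦1, 8↦2, 9↦7, 10↦5]  zeros at y ∈ {4, 5}
  x = 7: [0↦6, 1↦2, 2↦2, 3↦6, 4↦3, 5↦4, 6↦9, 7↦7, 8↦9, 9↦4, 10↦3]  zeros at y ∈ ∅
  x = 8: [0↦5, 1↦2, 2↦3, 3↦8, 4↦6, 5↦8, 6↦3, 7↦2, 8↦5, 9↦1, 10↦1]  zeros at y ∈ ∅
  x = 9: [0↦4, 1↦2, 2↦4, 3↦10, 4↦9, 5↦1, 6↦8, 7↦8, 8↦1, 9↦9, 10↦10]  zeros at y ∈ ∅
  x = 10: [0↦3, 1↦2, 2↦5, 3↦1, 4↦1, 5↦5, 6↦2, 7↦3, 8↦8, 9↦6, 10↦8]  zeros at y ∈ ∅
Collecting zeros: affine points = {(1, 8), (1, 9), (2, 0), (3, 6), (3, 10), (4, 3), (4, 7), (5, 2), (6, 4), (6, 5)}.
Total count |C(F_11)_aff| = 10.


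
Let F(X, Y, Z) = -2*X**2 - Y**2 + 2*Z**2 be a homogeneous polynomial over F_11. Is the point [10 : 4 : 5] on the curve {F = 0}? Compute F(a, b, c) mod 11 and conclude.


F(10,4,5) ≡ 10 (mod 11); P is NOT on the curve.

Evaluate F(10, 4, 5) term-by-term (mod 11).
  -2*X**2 ↦ -2·100·1·1 = -200
  -Y**2 ↦ -1·1·16·1 = -16
  2*Z**2 ↦ 2·1·1·25 = 50
Sum: F(10, 4, 5) = (-200) + (-16) + (50) = -166.
Reducing mod 11: -166 ≡ 10 (mod 11).
Since F(a, b, c) ≡ 10 ≠ 0 (mod 11), P does NOT lie on the curve.


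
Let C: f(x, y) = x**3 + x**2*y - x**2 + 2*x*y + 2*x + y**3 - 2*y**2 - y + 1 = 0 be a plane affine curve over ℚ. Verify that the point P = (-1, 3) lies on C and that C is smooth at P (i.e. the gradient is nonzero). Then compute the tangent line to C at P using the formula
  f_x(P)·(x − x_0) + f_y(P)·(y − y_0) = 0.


Tangent line at P: 7*x + 13*y - 32 = 0.

Step 1: f(-1, 3) = 0, so P lies on C.
Step 2: partial derivatives
  f_x(x, y) = 3*x**2 + 2*x*y - 2*x + 2*y + 2, f_y(x, y) = x**2 + 2*x + 3*y**2 - 4*y - 1.
  f_x(P) = 7, f_y(P) = 13 (gradient nonzero, so P is smooth).
Step 3: tangent line at P: 7·(x − -1) + 13·(y − 3) = 0.
Expanding: 7*x + 13*y - 32 = 0.


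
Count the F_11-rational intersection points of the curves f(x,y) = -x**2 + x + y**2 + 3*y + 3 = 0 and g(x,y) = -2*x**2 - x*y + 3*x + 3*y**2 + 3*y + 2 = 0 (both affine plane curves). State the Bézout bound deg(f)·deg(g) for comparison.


Common zeros: ∅; count = 0; Bézout bound = 4.

deg(f) = 2, deg(g) = 2, so Bézout bound = 4.
Scan x ∈ F_11. For each x, list the y ∈ F_11 with f(x, y) ≡ 0 and those with g(x, y) ≡ 0 (mod 11); the common zeros in that column are the intersection.
  x = 0: f ≡ 0 at y ∈ ∅; g ≡ 0 at y ∈ ∅; common: ∅.
  x = 1: f ≡ 0 at y ∈ ∅; g ≡ 0 at y ∈ {5, 9}; common: ∅.
  x = 2: f ≡ 0 at y ∈ {2, 6}; g ≡ 0 at y ∈ {0, 7}; common: ∅.
  x = 3: f ≡ 0 at y ∈ ∅; g ≡ 0 at y ∈ ∅; common: ∅.
  x = 4: f ≡ 0 at y ∈ {9, 10}; g ≡ 0 at y ∈ ∅; common: ∅.
  x = 5: f ≡ 0 at y ∈ {4}; g ≡ 0 at y ∈ {0, 8}; common: ∅.
  x = 6: f ≡ 0 at y ∈ ∅; g ≡ 0 at y ∈ ∅; common: ∅.
  x = 7: f ≡ 0 at y ∈ {4}; g ≡ 0 at y ∈ {7, 9}; common: ∅.
  x = 8: f ≡ 0 at y ∈ {9, 10}; g ≡ 0 at y ∈ ∅; common: ∅.
  x = 9: f ≡ 0 at y ∈ ∅; g ≡ 0 at y ∈ {5, 8}; common: ∅.
  x = 10: f ≡ 0 at y ∈ {2, 6}; g ≡ 0 at y ∈ ∅; common: ∅.
Collecting: common zeros = ∅, so the count is 0.
Comparison with the Bézout bound: 0 ≤ 4 = deg(f)·deg(g), as expected for curves with no common component (the affine F_11-count falls short of the bound because intersections may lie at infinity, over extension fields, or carry multiplicity).


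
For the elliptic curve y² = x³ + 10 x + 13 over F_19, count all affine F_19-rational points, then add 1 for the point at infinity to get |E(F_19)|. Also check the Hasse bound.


Affine points = {(1, 9), (1, 10), (5, 6), (5, 13), (6, 2), (6, 17), (8, 4), (8, 15), (10, 7), (10, 12), (14, 3), (14, 16), (15, 2), (15, 17), (17, 2), (17, 17)}; affine count = 16; |E(F_19)| = 17.

Discriminant check: Δ ∝ 4a³ + 27b² = 4·10³ + 27·13² = 4·1000 + 27·169 ≡ 13 (mod 19). Nonzero ⇒ E is nonsingular.
For each x ∈ F_19, compute rhs = x³ + 10·x + 13 mod 19, then count y ∈ F_19 with y² ≡ rhs.
  x = 0: rhs = 13, matching y values: none (0 points).
  x = 1: rhs = 5, matching y values: 9, 10 (2 points).
  x = 2: rhs = 3, matching y values: none (0 points).
  x = 3: rhs = 13, matching y values: none (0 points).
  x = 4: rhs = 3, matching y values: none (0 points).
  x = 5: rhs = 17, matching y values: 6, 13 (2 points).
  x = 6: rhs = 4, matching y values: 2, 17 (2 points).
  x = 7: rhs = 8, matching y values: none (0 points).
  x = 8: rhs = 16, matching y values: 4, 15 (2 points).
  x = 9: rhs = 15, matching y values: none (0 points).
  x = 10: rhs = 11, matching y values: 7, 12 (2 points).
  x = 11: rhs = 10, matching y values: none (0 points).
  x = 12: rhs = 18, matching y values: none (0 points).
  x = 13: rhs = 3, matching y values: none (0 points).
  x = 14: rhs = 9, matching y values: 3, 16 (2 points).
  x = 15: rhs = 4, matching y values: 2, 17 (2 points).
  x = 16: rhs = 13, matching y values: none (0 points).
  x = 17: rhs = 4, matching y values: 2, 17 (2 points).
  x = 18: rhs = 2, matching y values: none (0 points).
Total affine count: 16.
Full point count |E(F_19)| = 16 + 1 = 17.
Hasse bound: |17 − (19+1)| = |-3| = 3 ≤ 2√19 ≈ 8.7178 ✓.
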